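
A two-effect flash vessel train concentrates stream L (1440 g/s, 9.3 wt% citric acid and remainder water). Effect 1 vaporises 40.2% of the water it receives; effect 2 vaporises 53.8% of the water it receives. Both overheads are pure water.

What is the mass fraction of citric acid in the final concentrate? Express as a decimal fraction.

0.2707

water in feed = 1440×0.907 = 1306.1 g/s.
After stage 1: water left = (1−0.402)×1306.1 = 781.04; stream total = 914.96 g/s.
After stage 2: water left = (1−0.538)×781.04 = 360.84; final concentrate = 494.76 g/s.
citric acid fraction = 133.92/494.76 = 0.2707.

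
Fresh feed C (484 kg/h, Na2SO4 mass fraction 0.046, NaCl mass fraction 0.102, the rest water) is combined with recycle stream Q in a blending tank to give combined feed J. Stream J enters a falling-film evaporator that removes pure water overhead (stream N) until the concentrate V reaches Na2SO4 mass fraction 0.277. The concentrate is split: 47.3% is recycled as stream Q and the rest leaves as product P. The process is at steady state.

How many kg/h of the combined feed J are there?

556.1 kg/h

Overall Na2SO4 balance (none leaves overhead): Na2SO4 in fresh feed = Na2SO4 in product, i.e. 484×0.046 = (1−0.473)·V·0.277.
V = 22.264/(0.277×0.527) = 152.52 kg/h.
Recycle Q = 0.473×152.52 = 72.14 kg/h.
Combined feed J = 484 + 72.14 = 556.14 kg/h.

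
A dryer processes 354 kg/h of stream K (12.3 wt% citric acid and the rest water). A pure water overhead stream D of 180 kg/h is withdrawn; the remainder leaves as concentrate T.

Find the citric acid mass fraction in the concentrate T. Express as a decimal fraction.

citric acid is not removed: 354×0.123 = 43.542 kg/h of citric acid enters T.
Concentrate = 354 − 180 = 174 kg/h.
Mass fraction = 43.542/174 = 0.250.

0.250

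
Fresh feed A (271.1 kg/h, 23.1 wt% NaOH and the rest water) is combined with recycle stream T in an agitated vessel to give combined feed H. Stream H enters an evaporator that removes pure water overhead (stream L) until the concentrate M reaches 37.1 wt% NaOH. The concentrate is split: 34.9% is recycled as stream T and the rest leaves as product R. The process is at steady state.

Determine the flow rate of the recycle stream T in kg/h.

Overall NaOH balance (none leaves overhead): NaOH in fresh feed = NaOH in product, i.e. 271.1×0.231 = (1−0.349)·M·0.371.
M = 62.624/(0.371×0.651) = 259.29 kg/h.
Recycle T = 0.349×259.29 = 90.492 kg/h.

90.49 kg/h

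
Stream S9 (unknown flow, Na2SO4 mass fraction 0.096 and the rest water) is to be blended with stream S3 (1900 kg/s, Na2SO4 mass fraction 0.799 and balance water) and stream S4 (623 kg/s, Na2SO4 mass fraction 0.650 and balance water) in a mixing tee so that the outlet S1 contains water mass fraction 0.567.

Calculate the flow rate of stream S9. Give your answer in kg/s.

2465 kg/s

Let S9 be the unknown flow. Total out = 2523 + S9.
water balance: 599.95 + 0.904·S9 = 0.567·(2523 + S9)
(0.904 − 0.567)·S9 = 0.567×2523 − 599.95 = 830.59
S9 = 830.59 / 0.337 = 2464.7 kg/s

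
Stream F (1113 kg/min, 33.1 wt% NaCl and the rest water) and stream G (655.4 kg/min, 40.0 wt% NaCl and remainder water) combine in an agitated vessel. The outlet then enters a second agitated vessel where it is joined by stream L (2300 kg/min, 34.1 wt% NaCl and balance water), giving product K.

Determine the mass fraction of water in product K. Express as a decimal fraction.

0.652

Overall, product flow = 4068.4 kg/min.
water in = 1113×0.669 + 655.4×0.600 + 2300×0.659 = 2653.5 kg/min.
water fraction in K = 0.652.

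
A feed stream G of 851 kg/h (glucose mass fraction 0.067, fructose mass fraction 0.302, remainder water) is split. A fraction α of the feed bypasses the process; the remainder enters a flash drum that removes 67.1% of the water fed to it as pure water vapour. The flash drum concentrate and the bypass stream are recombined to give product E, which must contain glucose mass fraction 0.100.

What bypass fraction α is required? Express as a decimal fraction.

All 851×0.067 = 57.017 kg/h of glucose reaches E, so E = 57.017/0.100 = 570.17 kg/h and vapour = 280.83 kg/h.
The evaporator receives (1−α)·851 of feed at 0.631 water and removes 0.671 of that water:
0.671×0.631×(1−α)×851 = 280.83
(1−α) = 280.83/360.31 = 0.7794;  α = 0.2206.

0.221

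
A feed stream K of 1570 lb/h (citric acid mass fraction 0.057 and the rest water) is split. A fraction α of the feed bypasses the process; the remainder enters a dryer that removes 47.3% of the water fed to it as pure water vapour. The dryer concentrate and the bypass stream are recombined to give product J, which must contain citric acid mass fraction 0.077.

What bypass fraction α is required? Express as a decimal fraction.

All 1570×0.057 = 89.49 lb/h of citric acid reaches J, so J = 89.49/0.077 = 1162.2 lb/h and vapour = 407.79 lb/h.
The evaporator receives (1−α)·1570 of feed at 0.943 water and removes 0.473 of that water:
0.473×0.943×(1−α)×1570 = 407.79
(1−α) = 407.79/700.28 = 0.5823;  α = 0.4177.

0.418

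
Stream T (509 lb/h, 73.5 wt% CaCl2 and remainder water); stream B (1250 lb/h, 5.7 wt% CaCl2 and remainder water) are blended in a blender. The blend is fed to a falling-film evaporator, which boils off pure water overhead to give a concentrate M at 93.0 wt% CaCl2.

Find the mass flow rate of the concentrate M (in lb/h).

478.9 lb/h

CaCl2 entering = 509×0.735 + 1250×0.057 = 445.37 lb/h.
All CaCl2 reports to M, so M = 445.37/0.930 = 478.89 lb/h.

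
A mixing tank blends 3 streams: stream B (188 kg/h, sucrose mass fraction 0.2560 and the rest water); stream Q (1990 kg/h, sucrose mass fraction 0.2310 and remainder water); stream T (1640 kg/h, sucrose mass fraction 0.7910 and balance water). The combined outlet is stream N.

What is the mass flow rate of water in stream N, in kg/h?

2013 kg/h

water out = water in = 188×0.744 + 1990×0.769 + 1640×0.209 = 2012.9 kg/h.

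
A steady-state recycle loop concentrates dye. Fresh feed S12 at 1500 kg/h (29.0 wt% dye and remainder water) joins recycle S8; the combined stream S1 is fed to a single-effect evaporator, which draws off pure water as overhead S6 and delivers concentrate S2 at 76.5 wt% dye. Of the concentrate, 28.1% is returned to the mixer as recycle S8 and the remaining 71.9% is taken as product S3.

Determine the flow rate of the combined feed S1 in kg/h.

Overall dye balance (none leaves overhead): dye in fresh feed = dye in product, i.e. 1500×0.290 = (1−0.281)·S2·0.765.
S2 = 435/(0.765×0.719) = 790.86 kg/h.
Recycle S8 = 0.281×790.86 = 222.23 kg/h.
Combined feed S1 = 1500 + 222.23 = 1722.2 kg/h.

1722 kg/h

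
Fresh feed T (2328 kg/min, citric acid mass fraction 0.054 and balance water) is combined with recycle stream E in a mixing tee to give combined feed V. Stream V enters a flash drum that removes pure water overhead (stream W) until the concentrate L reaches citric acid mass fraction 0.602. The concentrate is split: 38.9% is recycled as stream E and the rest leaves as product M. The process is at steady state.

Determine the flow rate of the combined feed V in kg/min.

2461 kg/min

Overall citric acid balance (none leaves overhead): citric acid in fresh feed = citric acid in product, i.e. 2328×0.054 = (1−0.389)·L·0.602.
L = 125.71/(0.602×0.611) = 341.77 kg/min.
Recycle E = 0.389×341.77 = 132.95 kg/min.
Combined feed V = 2328 + 132.95 = 2461 kg/min.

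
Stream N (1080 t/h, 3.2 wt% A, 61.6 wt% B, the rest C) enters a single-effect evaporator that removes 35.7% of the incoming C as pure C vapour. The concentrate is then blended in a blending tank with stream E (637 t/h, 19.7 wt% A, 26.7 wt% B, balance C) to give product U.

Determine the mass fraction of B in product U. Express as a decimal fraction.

Vapour removed = 0.357×0.352×1080 = 135.72 t/h; concentrate = 944.28 t/h.
B reaching the mixer = 665.28 (from concentrate) + 637×0.267 = 835.36 t/h.
Product flow = 944.28 + 637 = 1581.3 t/h; B fraction = 0.528.

0.528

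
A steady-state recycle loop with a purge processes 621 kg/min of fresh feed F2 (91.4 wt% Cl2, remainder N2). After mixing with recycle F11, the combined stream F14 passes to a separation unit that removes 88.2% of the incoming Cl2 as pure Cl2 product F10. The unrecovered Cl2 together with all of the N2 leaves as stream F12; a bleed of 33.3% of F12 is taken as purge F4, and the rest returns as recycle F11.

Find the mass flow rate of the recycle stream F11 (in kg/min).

N2 enters only via F2 and leaves only via the purge: 621×0.086 = 0.333×(N2 in F12), and the separation unit passes all N2, so N2 in F14 = N2 in F12 = 160.38 kg/min.
Cl2 in F14: m_A = 621×0.914 + (1−0.333)·(1−0.882)·m_A, so m_A = 567.59/0.9213 = 616.08 kg/min.
F12 = (1−0.882)×616.08 + 160.38 = 233.08 kg/min.
Recycle F11 = (1−0.333)×233.08 = 155.46 kg/min.

155.5 kg/min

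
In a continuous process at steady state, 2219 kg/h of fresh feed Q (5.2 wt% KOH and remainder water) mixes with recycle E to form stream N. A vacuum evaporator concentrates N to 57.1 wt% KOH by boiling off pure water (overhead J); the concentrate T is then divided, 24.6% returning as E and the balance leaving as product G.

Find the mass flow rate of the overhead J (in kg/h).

Overall KOH balance (none leaves overhead): KOH in fresh feed = KOH in product, i.e. 2219×0.052 = (1−0.246)·T·0.571.
T = 115.39/(0.571×0.754) = 268.01 kg/h.
Recycle E = 0.246×268.01 = 65.931 kg/h.
Combined feed N = 2219 + 65.931 = 2284.9 kg/h.
Overhead J = N − T = 2284.9 − 268.01 = 2016.9 kg/h.

2017 kg/h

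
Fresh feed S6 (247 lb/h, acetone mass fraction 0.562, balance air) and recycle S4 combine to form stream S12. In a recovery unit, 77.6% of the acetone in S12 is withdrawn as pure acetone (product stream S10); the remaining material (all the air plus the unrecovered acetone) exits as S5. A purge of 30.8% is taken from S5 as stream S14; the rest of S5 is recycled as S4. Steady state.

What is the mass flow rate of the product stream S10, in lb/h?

127.5 lb/h

acetone in S12: m_A = 247×0.562 + (1−0.308)·(1−0.776)·m_A, so m_A = 138.81/0.8450 = 164.28 lb/h.
Product S10 = 0.776×164.28 = 127.48 lb/h.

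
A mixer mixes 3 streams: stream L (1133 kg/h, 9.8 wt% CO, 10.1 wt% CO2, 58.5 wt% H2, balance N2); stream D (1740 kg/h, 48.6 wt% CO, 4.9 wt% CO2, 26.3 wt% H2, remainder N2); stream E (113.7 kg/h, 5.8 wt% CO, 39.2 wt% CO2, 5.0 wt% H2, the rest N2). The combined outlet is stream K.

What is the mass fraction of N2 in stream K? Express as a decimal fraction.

0.2187

Total flow out = 1133 + 1740 + 113.7 = 2986.7 kg/h.
N2 in = 1133×0.216 + 1740×0.202 + 113.7×0.500 = 653.06 kg/h.
N2 mass fraction in K = 653.06/2986.7 = 0.2187.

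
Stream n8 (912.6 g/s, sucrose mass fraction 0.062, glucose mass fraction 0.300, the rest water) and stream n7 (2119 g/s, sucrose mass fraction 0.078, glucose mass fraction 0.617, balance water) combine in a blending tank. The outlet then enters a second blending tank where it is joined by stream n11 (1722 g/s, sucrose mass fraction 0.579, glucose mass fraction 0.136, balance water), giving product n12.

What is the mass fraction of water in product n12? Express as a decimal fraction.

0.362

Overall, product flow = 4753.6 g/s.
water in = 912.6×0.638 + 2119×0.305 + 1722×0.285 = 1719.3 g/s.
water fraction in n12 = 0.362.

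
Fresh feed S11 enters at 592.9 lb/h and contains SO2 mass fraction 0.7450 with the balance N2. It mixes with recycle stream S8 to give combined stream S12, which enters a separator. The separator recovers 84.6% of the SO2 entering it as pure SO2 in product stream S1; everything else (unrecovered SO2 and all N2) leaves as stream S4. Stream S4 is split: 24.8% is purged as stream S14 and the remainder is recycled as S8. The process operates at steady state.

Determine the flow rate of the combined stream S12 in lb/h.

1109 lb/h

N2 enters only via S11 and leaves only via the purge: 592.9×0.255 = 0.248×(N2 in S4), and the separator passes all N2, so N2 in S12 = N2 in S4 = 609.64 lb/h.
SO2 in S12: m_A = 592.9×0.745 + (1−0.248)·(1−0.846)·m_A, so m_A = 441.71/0.8842 = 499.56 lb/h.
S12 = 499.56 + 609.64 = 1109.2 lb/h.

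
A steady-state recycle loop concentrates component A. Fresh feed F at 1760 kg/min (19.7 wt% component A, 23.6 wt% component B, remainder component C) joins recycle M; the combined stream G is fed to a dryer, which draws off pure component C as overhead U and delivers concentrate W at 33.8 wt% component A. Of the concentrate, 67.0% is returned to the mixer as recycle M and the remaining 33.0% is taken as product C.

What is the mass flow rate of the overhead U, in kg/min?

Overall component A balance (none leaves overhead): component A in fresh feed = component A in product, i.e. 1760×0.197 = (1−0.670)·W·0.338.
W = 346.72/(0.338×0.330) = 3108.5 kg/min.
Recycle M = 0.670×3108.5 = 2082.7 kg/min.
Combined feed G = 1760 + 2082.7 = 3842.7 kg/min.
Overhead U = G − W = 3842.7 − 3108.5 = 734.2 kg/min.

734.2 kg/min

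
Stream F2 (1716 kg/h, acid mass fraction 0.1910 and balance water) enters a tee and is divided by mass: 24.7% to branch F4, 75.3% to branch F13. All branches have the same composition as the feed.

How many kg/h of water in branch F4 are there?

342.9 kg/h

Branch F4 total = 0.247×1716 = 423.85 kg/h.
water in F4 = 0.809×423.85 = 342.9 kg/h.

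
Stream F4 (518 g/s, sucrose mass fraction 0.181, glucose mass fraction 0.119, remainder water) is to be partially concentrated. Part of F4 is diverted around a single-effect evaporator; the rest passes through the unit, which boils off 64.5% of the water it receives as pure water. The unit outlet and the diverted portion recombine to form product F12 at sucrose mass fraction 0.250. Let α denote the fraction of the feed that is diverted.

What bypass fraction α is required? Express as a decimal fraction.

All 518×0.181 = 93.758 g/s of sucrose reaches F12, so F12 = 93.758/0.250 = 375.03 g/s and vapour = 142.97 g/s.
The evaporator receives (1−α)·518 of feed at 0.700 water and removes 0.645 of that water:
0.645×0.700×(1−α)×518 = 142.97
(1−α) = 142.97/233.88 = 0.6113;  α = 0.3887.

0.389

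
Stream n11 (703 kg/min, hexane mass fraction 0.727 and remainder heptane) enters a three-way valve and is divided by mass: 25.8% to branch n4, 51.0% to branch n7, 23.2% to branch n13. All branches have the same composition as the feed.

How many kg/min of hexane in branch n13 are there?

Branch n13 total = 0.232×703 = 163.1 kg/min.
hexane in n13 = 0.727×163.1 = 118.57 kg/min.

118.6 kg/min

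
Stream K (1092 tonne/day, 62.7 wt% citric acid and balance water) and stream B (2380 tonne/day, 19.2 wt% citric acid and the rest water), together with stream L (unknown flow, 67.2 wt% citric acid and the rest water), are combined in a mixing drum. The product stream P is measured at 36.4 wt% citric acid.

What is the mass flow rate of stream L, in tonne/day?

396.6 tonne/day

Let L be the unknown flow. Total out = 3472 + L.
citric acid balance: 1141.6 + 0.672·L = 0.364·(3472 + L)
(0.672 − 0.364)·L = 0.364×3472 − 1141.6 = 122.16
L = 122.16 / 0.308 = 396.64 tonne/day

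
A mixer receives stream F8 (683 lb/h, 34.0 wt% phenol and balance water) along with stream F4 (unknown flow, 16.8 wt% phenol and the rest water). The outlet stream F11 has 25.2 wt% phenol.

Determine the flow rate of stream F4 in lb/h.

715.5 lb/h

Let F4 be the unknown flow. Total out = 683 + F4.
phenol balance: 232.22 + 0.168·F4 = 0.252·(683 + F4)
(0.168 − 0.252)·F4 = 0.252×683 − 232.22 = -60.104
F4 = -60.104 / -0.084 = 715.52 lb/h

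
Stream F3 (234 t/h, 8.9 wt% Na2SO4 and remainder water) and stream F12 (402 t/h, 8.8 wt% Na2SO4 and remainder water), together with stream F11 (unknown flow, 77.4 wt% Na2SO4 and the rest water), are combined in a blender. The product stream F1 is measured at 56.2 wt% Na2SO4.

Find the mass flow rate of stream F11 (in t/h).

Let F11 be the unknown flow. Total out = 636 + F11.
Na2SO4 balance: 56.202 + 0.774·F11 = 0.562·(636 + F11)
(0.774 − 0.562)·F11 = 0.562×636 − 56.202 = 301.23
F11 = 301.23 / 0.212 = 1420.9 t/h

1421 t/h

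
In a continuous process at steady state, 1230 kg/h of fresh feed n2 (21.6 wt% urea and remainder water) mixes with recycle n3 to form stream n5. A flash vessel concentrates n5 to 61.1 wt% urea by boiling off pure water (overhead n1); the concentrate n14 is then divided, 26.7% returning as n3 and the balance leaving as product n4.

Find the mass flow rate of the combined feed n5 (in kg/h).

1388 kg/h

Overall urea balance (none leaves overhead): urea in fresh feed = urea in product, i.e. 1230×0.216 = (1−0.267)·n14·0.611.
n14 = 265.68/(0.611×0.733) = 593.22 kg/h.
Recycle n3 = 0.267×593.22 = 158.39 kg/h.
Combined feed n5 = 1230 + 158.39 = 1388.4 kg/h.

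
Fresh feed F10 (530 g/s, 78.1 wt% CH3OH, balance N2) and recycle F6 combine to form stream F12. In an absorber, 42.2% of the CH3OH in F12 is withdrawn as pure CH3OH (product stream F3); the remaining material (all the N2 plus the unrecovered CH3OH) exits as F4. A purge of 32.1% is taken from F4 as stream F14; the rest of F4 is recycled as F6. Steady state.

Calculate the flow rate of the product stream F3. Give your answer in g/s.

287.5 g/s

CH3OH in F12: m_A = 530×0.781 + (1−0.321)·(1−0.422)·m_A, so m_A = 413.93/0.6075 = 681.32 g/s.
Product F3 = 0.422×681.32 = 287.52 g/s.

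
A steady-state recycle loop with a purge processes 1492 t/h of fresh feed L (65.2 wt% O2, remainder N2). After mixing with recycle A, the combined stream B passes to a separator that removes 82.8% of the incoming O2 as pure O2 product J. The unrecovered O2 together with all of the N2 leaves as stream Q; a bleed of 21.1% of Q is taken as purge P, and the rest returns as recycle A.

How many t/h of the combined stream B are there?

N2 enters only via L and leaves only via the purge: 1492×0.348 = 0.211×(N2 in Q), and the separator passes all N2, so N2 in B = N2 in Q = 2460.7 t/h.
O2 in B: m_A = 1492×0.652 + (1−0.211)·(1−0.828)·m_A, so m_A = 972.78/0.8643 = 1125.5 t/h.
B = 1125.5 + 2460.7 = 3586.3 t/h.

3586 t/h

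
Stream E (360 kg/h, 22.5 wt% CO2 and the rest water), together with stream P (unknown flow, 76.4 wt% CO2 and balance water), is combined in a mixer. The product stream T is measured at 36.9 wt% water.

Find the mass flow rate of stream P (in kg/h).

1099 kg/h

Let P be the unknown flow. Total out = 360 + P.
water balance: 279 + 0.236·P = 0.369·(360 + P)
(0.236 − 0.369)·P = 0.369×360 − 279 = -146.16
P = -146.16 / -0.133 = 1098.9 kg/h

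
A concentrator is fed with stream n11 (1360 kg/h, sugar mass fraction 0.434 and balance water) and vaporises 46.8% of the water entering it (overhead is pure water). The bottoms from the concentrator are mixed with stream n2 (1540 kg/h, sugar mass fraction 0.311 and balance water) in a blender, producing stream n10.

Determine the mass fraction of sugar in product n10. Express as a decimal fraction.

0.421

Vapour removed = 0.468×0.566×1360 = 360.25 kg/h; concentrate = 999.75 kg/h.
sugar reaching the mixer = 590.24 (from concentrate) + 1540×0.311 = 1069.2 kg/h.
Product flow = 999.75 + 1540 = 2539.8 kg/h; sugar fraction = 0.421.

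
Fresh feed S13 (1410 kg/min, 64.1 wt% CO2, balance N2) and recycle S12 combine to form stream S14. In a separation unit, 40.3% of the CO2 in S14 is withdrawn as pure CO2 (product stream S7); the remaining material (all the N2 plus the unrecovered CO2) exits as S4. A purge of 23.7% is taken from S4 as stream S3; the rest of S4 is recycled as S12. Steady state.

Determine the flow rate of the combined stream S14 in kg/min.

N2 enters only via S13 and leaves only via the purge: 1410×0.359 = 0.237×(N2 in S4), and the separation unit passes all N2, so N2 in S14 = N2 in S4 = 2135.8 kg/min.
CO2 in S14: m_A = 1410×0.641 + (1−0.237)·(1−0.403)·m_A, so m_A = 903.81/0.5445 = 1659.9 kg/min.
S14 = 1659.9 + 2135.8 = 3795.7 kg/min.

3796 kg/min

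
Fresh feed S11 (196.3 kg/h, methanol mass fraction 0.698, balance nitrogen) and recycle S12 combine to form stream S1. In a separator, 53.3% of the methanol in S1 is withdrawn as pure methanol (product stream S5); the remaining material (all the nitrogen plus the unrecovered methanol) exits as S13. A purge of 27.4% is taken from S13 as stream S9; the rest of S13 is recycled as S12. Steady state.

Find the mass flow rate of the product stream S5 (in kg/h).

methanol in S1: m_A = 196.3×0.698 + (1−0.274)·(1−0.533)·m_A, so m_A = 137.02/0.6610 = 207.3 kg/h.
Product S5 = 0.533×207.3 = 110.49 kg/h.

110.5 kg/h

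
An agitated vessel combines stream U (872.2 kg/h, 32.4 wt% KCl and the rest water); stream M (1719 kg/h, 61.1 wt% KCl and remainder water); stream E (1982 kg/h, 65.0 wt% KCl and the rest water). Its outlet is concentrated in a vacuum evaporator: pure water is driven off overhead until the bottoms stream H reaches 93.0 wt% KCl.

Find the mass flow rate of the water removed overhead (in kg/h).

1755 kg/h

KCl entering = 872.2×0.324 + 1719×0.611 + 1982×0.650 = 2621.2 kg/h.
All KCl reports to H, so H = 2621.2/0.930 = 2818.5 kg/h.
Total feed = 4573.2 kg/h; overhead = 4573.2 − 2818.5 = 1754.7 kg/h.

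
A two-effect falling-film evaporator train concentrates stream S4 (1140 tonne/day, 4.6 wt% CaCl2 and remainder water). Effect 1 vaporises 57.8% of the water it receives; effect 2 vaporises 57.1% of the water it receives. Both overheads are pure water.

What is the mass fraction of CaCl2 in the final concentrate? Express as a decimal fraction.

0.210

water in feed = 1140×0.954 = 1087.6 tonne/day.
After stage 1: water left = (1−0.578)×1087.6 = 458.95; stream total = 511.39 tonne/day.
After stage 2: water left = (1−0.571)×458.95 = 196.89; final concentrate = 249.33 tonne/day.
CaCl2 fraction = 52.44/249.33 = 0.210.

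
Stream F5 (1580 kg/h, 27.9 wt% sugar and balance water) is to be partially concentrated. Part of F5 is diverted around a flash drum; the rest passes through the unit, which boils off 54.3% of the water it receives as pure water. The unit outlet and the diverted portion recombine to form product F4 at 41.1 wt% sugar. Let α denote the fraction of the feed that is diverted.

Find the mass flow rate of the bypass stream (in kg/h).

All 1580×0.279 = 440.82 kg/h of sugar reaches F4, so F4 = 440.82/0.411 = 1072.6 kg/h and vapour = 507.45 kg/h.
The evaporator receives (1−α)·1580 of feed at 0.721 water and removes 0.543 of that water:
0.543×0.721×(1−α)×1580 = 507.45
(1−α) = 507.45/618.57 = 0.8203;  α = 0.1797.
Bypass flow = 0.1797×1580 = 283.85 kg/h.

283.9 kg/h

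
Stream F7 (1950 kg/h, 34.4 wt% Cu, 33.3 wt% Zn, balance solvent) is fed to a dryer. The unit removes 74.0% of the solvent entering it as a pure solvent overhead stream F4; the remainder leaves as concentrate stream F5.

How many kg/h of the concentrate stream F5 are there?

1484 kg/h

solvent entering = 1950×0.323 = 629.85 kg/h; overhead removed = 0.740×629.85 = 466.09 kg/h.
Concentrate = 1950 − 466.09 = 1483.9 kg/h.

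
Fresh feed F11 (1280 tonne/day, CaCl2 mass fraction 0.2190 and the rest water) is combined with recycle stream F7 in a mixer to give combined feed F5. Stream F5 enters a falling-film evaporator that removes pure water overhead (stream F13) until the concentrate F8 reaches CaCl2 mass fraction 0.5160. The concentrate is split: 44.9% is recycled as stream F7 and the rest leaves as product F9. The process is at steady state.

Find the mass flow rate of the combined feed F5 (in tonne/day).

1723 tonne/day

Overall CaCl2 balance (none leaves overhead): CaCl2 in fresh feed = CaCl2 in product, i.e. 1280×0.219 = (1−0.449)·F8·0.516.
F8 = 280.32/(0.516×0.551) = 985.95 tonne/day.
Recycle F7 = 0.449×985.95 = 442.69 tonne/day.
Combined feed F5 = 1280 + 442.69 = 1722.7 tonne/day.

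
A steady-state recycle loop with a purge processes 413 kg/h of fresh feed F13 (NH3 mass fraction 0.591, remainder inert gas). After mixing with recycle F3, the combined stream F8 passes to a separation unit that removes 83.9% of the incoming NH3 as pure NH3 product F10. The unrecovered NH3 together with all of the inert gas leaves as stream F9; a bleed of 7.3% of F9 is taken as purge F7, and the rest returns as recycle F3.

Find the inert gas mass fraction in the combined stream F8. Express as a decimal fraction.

inert gas enters only via F13 and leaves only via the purge: 413×0.409 = 0.073×(inert gas in F9), and the separation unit passes all inert gas, so inert gas in F8 = inert gas in F9 = 2313.9 kg/h.
NH3 in F8: m_A = 413×0.591 + (1−0.073)·(1−0.839)·m_A, so m_A = 244.08/0.8508 = 286.9 kg/h.
F8 = 286.9 + 2313.9 = 2600.8 kg/h.
inert gas fraction in F8 = 2313.9/2600.8 = 0.890.

0.890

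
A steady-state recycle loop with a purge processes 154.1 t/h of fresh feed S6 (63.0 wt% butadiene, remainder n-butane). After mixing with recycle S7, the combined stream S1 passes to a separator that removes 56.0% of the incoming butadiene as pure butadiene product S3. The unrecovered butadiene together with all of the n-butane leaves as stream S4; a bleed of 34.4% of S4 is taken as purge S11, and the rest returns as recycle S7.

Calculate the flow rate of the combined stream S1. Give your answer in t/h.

n-butane enters only via S6 and leaves only via the purge: 154.1×0.370 = 0.344×(n-butane in S4), and the separator passes all n-butane, so n-butane in S1 = n-butane in S4 = 165.75 t/h.
butadiene in S1: m_A = 154.1×0.630 + (1−0.344)·(1−0.560)·m_A, so m_A = 97.083/0.7114 = 136.48 t/h.
S1 = 136.48 + 165.75 = 302.22 t/h.

302.2 t/h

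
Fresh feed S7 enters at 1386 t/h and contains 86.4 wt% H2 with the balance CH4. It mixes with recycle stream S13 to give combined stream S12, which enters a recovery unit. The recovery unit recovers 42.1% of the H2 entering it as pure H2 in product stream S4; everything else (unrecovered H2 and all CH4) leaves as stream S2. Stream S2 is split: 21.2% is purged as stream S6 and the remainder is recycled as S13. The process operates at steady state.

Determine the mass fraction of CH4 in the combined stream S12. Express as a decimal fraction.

0.288

CH4 enters only via S7 and leaves only via the purge: 1386×0.136 = 0.212×(CH4 in S2), and the recovery unit passes all CH4, so CH4 in S12 = CH4 in S2 = 889.13 t/h.
H2 in S12: m_A = 1386×0.864 + (1−0.212)·(1−0.421)·m_A, so m_A = 1197.5/0.5437 = 2202.3 t/h.
S12 = 2202.3 + 889.13 = 3091.4 t/h.
CH4 fraction in S12 = 889.13/3091.4 = 0.288.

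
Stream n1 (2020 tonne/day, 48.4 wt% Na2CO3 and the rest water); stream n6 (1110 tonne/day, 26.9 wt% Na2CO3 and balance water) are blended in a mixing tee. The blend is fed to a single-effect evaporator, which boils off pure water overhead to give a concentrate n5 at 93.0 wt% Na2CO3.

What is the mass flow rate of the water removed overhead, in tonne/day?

1758 tonne/day

Na2CO3 entering = 2020×0.484 + 1110×0.269 = 1276.3 tonne/day.
All Na2CO3 reports to n5, so n5 = 1276.3/0.930 = 1372.3 tonne/day.
Total feed = 3130 tonne/day; overhead = 3130 − 1372.3 = 1757.7 tonne/day.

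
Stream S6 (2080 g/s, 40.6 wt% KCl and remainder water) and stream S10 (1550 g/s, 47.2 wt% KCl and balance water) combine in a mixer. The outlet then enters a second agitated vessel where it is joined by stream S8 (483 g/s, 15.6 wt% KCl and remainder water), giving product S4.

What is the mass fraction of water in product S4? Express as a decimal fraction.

Overall, product flow = 4113 g/s.
water in = 2080×0.594 + 1550×0.528 + 483×0.844 = 2461.6 g/s.
water fraction in S4 = 0.598.

0.598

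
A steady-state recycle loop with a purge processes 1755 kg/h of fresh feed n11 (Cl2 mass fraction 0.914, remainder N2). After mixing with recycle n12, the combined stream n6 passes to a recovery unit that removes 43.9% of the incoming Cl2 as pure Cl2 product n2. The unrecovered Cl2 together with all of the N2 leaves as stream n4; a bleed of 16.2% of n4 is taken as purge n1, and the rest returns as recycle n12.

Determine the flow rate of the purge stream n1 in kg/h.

N2 enters only via n11 and leaves only via the purge: 1755×0.086 = 0.162×(N2 in n4), and the recovery unit passes all N2, so N2 in n6 = N2 in n4 = 931.67 kg/h.
Cl2 in n6: m_A = 1755×0.914 + (1−0.162)·(1−0.439)·m_A, so m_A = 1604.1/0.5299 = 3027.2 kg/h.
n4 = (1−0.439)×3027.2 + 931.67 = 2629.9 kg/h.
Purge n1 = 0.162×2629.9 = 426.05 kg/h.

426 kg/h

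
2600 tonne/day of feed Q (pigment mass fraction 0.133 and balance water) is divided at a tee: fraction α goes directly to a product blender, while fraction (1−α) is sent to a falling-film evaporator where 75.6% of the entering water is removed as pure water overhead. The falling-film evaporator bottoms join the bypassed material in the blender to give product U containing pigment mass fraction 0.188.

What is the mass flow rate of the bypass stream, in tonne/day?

All 2600×0.133 = 345.8 tonne/day of pigment reaches U, so U = 345.8/0.188 = 1839.4 tonne/day and vapour = 760.64 tonne/day.
The evaporator receives (1−α)·2600 of feed at 0.867 water and removes 0.756 of that water:
0.756×0.867×(1−α)×2600 = 760.64
(1−α) = 760.64/1704.2 = 0.4463;  α = 0.5537.
Bypass flow = 0.5537×2600 = 1439.5 tonne/day.

1440 tonne/day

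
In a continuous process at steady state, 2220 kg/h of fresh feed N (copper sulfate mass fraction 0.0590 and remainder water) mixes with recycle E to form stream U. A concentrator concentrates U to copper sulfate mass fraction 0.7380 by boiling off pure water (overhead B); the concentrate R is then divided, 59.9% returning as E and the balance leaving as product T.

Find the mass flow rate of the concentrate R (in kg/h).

Overall copper sulfate balance (none leaves overhead): copper sulfate in fresh feed = copper sulfate in product, i.e. 2220×0.059 = (1−0.599)·R·0.738.
R = 130.98/(0.738×0.401) = 442.59 kg/h.

442.6 kg/h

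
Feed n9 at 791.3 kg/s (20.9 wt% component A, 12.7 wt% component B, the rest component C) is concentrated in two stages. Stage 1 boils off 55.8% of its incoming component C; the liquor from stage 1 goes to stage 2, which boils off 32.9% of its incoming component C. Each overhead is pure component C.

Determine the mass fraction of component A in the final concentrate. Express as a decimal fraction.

0.3922

component C in feed = 791.3×0.664 = 525.42 kg/s.
After stage 1: component C left = (1−0.558)×525.42 = 232.24; stream total = 498.11 kg/s.
After stage 2: component C left = (1−0.329)×232.24 = 155.83; final concentrate = 421.71 kg/s.
component A fraction = 165.38/421.71 = 0.3922.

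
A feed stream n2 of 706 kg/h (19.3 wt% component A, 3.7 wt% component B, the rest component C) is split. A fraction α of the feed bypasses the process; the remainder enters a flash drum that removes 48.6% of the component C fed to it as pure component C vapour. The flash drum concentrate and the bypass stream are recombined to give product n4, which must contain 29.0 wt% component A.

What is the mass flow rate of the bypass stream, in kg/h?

All 706×0.193 = 136.26 kg/h of component A reaches n4, so n4 = 136.26/0.290 = 469.86 kg/h and vapour = 236.14 kg/h.
The evaporator receives (1−α)·706 of feed at 0.770 component C and removes 0.486 of that component C:
0.486×0.770×(1−α)×706 = 236.14
(1−α) = 236.14/264.2 = 0.8938;  α = 0.1062.
Bypass flow = 0.1062×706 = 74.968 kg/h.

74.97 kg/h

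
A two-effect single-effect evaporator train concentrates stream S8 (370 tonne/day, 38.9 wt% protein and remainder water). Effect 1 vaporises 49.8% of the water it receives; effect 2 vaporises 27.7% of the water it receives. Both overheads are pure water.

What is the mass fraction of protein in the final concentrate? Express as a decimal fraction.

water in feed = 370×0.611 = 226.07 tonne/day.
After stage 1: water left = (1−0.498)×226.07 = 113.49; stream total = 257.42 tonne/day.
After stage 2: water left = (1−0.277)×113.49 = 82.051; final concentrate = 225.98 tonne/day.
protein fraction = 143.93/225.98 = 0.637.

0.637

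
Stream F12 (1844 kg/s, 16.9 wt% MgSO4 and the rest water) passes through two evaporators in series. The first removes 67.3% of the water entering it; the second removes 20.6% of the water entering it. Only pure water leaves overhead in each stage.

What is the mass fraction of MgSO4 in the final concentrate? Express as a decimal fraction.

water in feed = 1844×0.831 = 1532.4 kg/s.
After stage 1: water left = (1−0.673)×1532.4 = 501.08; stream total = 812.72 kg/s.
After stage 2: water left = (1−0.206)×501.08 = 397.86; final concentrate = 709.5 kg/s.
MgSO4 fraction = 311.64/709.5 = 0.439.

0.439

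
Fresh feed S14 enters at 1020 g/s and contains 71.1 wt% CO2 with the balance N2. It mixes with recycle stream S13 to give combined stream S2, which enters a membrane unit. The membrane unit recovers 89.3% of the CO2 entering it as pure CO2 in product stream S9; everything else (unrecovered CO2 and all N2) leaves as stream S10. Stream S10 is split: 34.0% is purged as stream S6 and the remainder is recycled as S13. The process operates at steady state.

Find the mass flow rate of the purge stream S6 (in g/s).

323.2 g/s

N2 enters only via S14 and leaves only via the purge: 1020×0.289 = 0.340×(N2 in S10), and the membrane unit passes all N2, so N2 in S2 = N2 in S10 = 867 g/s.
CO2 in S2: m_A = 1020×0.711 + (1−0.340)·(1−0.893)·m_A, so m_A = 725.22/0.9294 = 780.33 g/s.
S10 = (1−0.893)×780.33 + 867 = 950.49 g/s.
Purge S6 = 0.340×950.49 = 323.17 g/s.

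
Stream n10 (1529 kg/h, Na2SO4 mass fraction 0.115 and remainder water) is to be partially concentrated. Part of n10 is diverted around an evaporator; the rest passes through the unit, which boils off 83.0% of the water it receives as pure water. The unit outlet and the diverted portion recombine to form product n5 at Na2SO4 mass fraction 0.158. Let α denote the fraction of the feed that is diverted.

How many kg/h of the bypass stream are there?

962.5 kg/h

All 1529×0.115 = 175.84 kg/h of Na2SO4 reaches n5, so n5 = 175.84/0.158 = 1112.9 kg/h and vapour = 416.12 kg/h.
The evaporator receives (1−α)·1529 of feed at 0.885 water and removes 0.830 of that water:
0.830×0.885×(1−α)×1529 = 416.12
(1−α) = 416.12/1123.1 = 0.3705;  α = 0.6295.
Bypass flow = 0.6295×1529 = 962.5 kg/h.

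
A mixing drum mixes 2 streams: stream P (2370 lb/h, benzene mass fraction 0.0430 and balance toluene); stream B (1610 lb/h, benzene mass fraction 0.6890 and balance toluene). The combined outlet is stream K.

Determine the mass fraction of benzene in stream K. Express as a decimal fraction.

0.3043

Total flow out = 2370 + 1610 = 3980 lb/h.
benzene in = 2370×0.043 + 1610×0.689 = 1211.2 lb/h.
benzene mass fraction in K = 1211.2/3980 = 0.3043.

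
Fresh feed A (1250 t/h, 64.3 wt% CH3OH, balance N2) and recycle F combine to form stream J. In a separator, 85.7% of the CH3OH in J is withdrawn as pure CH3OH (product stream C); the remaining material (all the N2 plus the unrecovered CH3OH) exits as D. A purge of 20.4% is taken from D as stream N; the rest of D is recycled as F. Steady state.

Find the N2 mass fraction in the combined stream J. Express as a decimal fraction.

0.7069

N2 enters only via A and leaves only via the purge: 1250×0.357 = 0.204×(N2 in D), and the separator passes all N2, so N2 in J = N2 in D = 2187.5 t/h.
CH3OH in J: m_A = 1250×0.643 + (1−0.204)·(1−0.857)·m_A, so m_A = 803.75/0.8862 = 906.99 t/h.
J = 906.99 + 2187.5 = 3094.5 t/h.
N2 fraction in J = 2187.5/3094.5 = 0.7069.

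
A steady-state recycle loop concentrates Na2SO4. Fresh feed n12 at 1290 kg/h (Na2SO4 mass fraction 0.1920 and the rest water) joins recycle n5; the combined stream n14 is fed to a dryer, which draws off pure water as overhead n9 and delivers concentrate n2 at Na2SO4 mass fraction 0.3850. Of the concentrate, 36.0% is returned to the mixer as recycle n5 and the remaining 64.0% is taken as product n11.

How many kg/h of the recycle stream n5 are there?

Overall Na2SO4 balance (none leaves overhead): Na2SO4 in fresh feed = Na2SO4 in product, i.e. 1290×0.192 = (1−0.360)·n2·0.385.
n2 = 247.68/(0.385×0.640) = 1005.2 kg/h.
Recycle n5 = 0.360×1005.2 = 361.87 kg/h.

361.9 kg/h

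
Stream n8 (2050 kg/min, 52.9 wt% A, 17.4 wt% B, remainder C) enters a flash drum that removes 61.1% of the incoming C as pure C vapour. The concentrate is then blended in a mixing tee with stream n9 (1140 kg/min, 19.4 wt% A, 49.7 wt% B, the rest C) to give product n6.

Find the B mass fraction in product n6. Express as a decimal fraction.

0.328

Vapour removed = 0.611×0.297×2050 = 372.01 kg/min; concentrate = 1678 kg/min.
B reaching the mixer = 356.7 (from concentrate) + 1140×0.497 = 923.28 kg/min.
Product flow = 1678 + 1140 = 2818 kg/min; B fraction = 0.328.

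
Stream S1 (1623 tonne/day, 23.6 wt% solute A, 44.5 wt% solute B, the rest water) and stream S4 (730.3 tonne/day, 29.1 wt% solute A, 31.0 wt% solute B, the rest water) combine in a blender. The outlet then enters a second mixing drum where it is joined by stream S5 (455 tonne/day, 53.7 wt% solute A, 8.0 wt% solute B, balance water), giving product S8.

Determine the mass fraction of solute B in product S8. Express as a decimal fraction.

Overall, product flow = 2808.3 tonne/day.
solute B in = 1623×0.445 + 730.3×0.310 + 455×0.080 = 985.03 tonne/day.
solute B fraction in S8 = 0.351.

0.351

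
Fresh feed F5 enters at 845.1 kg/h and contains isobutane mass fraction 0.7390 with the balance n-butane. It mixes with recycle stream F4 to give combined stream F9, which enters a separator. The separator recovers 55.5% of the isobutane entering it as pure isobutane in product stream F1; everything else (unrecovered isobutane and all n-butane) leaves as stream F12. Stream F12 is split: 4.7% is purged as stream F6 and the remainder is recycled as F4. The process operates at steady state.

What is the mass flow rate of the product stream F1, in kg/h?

601.8 kg/h

isobutane in F9: m_A = 845.1×0.739 + (1−0.047)·(1−0.555)·m_A, so m_A = 624.53/0.5759 = 1084.4 kg/h.
Product F1 = 0.555×1084.4 = 601.85 kg/h.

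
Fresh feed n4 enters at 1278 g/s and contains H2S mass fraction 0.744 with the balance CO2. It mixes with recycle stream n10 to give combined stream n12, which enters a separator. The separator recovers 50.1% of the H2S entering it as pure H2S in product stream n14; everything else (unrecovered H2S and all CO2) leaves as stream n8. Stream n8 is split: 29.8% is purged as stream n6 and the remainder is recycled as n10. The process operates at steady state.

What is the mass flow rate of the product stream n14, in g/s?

733.2 g/s

H2S in n12: m_A = 1278×0.744 + (1−0.298)·(1−0.501)·m_A, so m_A = 950.83/0.6497 = 1463.5 g/s.
Product n14 = 0.501×1463.5 = 733.21 g/s.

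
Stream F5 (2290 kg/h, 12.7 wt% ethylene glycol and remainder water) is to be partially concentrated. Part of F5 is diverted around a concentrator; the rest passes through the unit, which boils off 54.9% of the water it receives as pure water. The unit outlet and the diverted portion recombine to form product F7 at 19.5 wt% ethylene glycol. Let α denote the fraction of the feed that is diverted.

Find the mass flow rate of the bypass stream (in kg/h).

623.8 kg/h

All 2290×0.127 = 290.83 kg/h of ethylene glycol reaches F7, so F7 = 290.83/0.195 = 1491.4 kg/h and vapour = 798.56 kg/h.
The evaporator receives (1−α)·2290 of feed at 0.873 water and removes 0.549 of that water:
0.549×0.873×(1−α)×2290 = 798.56
(1−α) = 798.56/1097.5 = 0.7276;  α = 0.2724.
Bypass flow = 0.2724×2290 = 623.82 kg/h.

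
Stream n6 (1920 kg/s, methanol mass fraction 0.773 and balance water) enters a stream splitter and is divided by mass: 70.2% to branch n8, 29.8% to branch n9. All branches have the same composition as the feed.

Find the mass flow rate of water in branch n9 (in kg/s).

Branch n9 total = 0.298×1920 = 572.16 kg/s.
water in n9 = 0.227×572.16 = 129.88 kg/s.

129.9 kg/s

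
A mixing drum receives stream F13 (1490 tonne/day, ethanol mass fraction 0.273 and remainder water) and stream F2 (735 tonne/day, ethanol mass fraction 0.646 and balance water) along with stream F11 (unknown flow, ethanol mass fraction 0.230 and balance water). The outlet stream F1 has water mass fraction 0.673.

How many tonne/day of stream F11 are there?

Let F11 be the unknown flow. Total out = 2225 + F11.
water balance: 1343.4 + 0.770·F11 = 0.673·(2225 + F11)
(0.770 − 0.673)·F11 = 0.673×2225 − 1343.4 = 154.01
F11 = 154.01 / 0.097 = 1587.7 tonne/day

1588 tonne/day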